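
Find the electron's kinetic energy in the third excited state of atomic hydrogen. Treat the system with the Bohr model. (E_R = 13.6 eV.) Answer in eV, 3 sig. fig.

For a Coulomb orbit the virial theorem gives K = −E_n.
E_n = −E_R·Z²/n², so K = E_R·Z²/n² = 13.6 × 1²/4² = 0.850 eV

0.850 eV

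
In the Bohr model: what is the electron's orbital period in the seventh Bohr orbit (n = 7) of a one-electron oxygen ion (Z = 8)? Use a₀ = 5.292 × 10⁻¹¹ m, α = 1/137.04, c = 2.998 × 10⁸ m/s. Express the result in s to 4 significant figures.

r = n²a₀/Z = 7²·5.292 × 10⁻¹¹/8 = 3.241 × 10⁻¹⁰ m
v = Zαc/n = 8·0.007297·2.998 × 10⁸/7 = 2.500 × 10⁶ m/s
T = 2πr/v = 8.146 × 10⁻¹⁶ s

8.146 × 10⁻¹⁶ s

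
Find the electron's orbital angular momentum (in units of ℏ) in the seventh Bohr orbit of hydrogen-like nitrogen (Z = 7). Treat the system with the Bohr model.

L_n = nℏ, so L/ℏ = n = 7.

7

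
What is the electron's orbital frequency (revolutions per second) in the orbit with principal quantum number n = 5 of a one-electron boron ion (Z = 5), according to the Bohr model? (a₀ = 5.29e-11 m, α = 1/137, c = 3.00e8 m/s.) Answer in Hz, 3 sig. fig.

r = n²a₀/Z = 2.64e-10 m, v = Zαc/n = 2.19e6 m/s
f = v/(2πr) = 1.32e15 Hz

1.32e15 Hz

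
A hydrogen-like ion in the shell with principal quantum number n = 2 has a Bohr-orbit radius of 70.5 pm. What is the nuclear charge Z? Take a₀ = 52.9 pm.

r_n = n²a₀/Z ⇒ Z = n²a₀/r = 2² × 52.9 / 70.5 ≈ 3.00
Z = 3

3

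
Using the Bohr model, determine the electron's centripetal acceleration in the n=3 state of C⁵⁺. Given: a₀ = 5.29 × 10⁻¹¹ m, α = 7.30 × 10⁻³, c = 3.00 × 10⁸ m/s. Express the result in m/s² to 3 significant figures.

2.42 × 10²³ m/s²

r = n²a₀/Z = 7.94 × 10⁻¹¹ m, v = Zαc/n = 4.38 × 10⁶ m/s
a = v²/r = (4.38 × 10⁶)² / 7.94 × 10⁻¹¹ = 2.42 × 10²³ m/s²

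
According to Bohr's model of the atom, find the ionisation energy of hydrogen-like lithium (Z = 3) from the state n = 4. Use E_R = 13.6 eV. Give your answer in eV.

E_n = −E_R·Z²/n² = −13.6 × 3²/4² eV = -7.65 eV
Ionisation energy = −E_n = 7.65 eV

7.65 eV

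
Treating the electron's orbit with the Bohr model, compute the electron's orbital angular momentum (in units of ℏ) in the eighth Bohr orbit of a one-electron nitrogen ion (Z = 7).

L_n = nℏ, so L/ℏ = n = 8.

8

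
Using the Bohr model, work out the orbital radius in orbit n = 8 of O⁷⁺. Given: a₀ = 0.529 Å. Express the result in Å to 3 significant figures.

r_n = n²a₀/Z = 8² × 0.529 / 8
    = 64 × 0.529 / 8 = 4.23 Å

4.23 Å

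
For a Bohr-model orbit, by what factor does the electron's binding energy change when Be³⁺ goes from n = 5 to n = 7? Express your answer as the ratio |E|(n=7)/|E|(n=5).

|E| ∝ Z^2 · n^-2; with Z fixed, |E| ∝ n^-2.
|E|(n=7)/|E|(n=5) = (7/5)^-2 = 25/49

25/49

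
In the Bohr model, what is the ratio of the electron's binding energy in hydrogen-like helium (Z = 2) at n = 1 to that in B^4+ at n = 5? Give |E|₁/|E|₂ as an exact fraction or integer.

4

|E| ∝ Z^2 · n^-2
|E|₁/|E|₂ = (2/5)^2 · (1/5)^-2 = 4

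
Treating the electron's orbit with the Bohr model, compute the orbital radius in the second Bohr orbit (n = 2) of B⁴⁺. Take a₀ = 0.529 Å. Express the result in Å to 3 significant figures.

r_n = n²a₀/Z = 2² × 0.529 / 5
    = 4 × 0.529 / 5 = 0.423 Å

0.423 Å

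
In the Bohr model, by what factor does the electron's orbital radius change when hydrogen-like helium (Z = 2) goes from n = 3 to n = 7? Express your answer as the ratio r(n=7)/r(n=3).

r ∝ Z^-1 · n^2; with Z fixed, r ∝ n^2.
r(n=7)/r(n=3) = (7/3)^2 = 49/9

49/9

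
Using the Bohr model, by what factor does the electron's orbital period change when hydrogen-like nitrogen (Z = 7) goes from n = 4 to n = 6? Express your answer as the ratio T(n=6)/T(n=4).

T ∝ Z^-2 · n^3; with Z fixed, T ∝ n^3.
T(n=6)/T(n=4) = (6/4)^3 = 27/8

27/8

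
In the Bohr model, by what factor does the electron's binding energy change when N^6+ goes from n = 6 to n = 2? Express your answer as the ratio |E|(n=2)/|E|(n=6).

9

|E| ∝ Z^2 · n^-2; with Z fixed, |E| ∝ n^-2.
|E|(n=2)/|E|(n=6) = (2/6)^-2 = 9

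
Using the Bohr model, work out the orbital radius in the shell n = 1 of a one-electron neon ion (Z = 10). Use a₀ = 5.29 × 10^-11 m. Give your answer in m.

r_n = n²a₀/Z = 1² × 5.29 × 10^-11 / 10
    = 1 × 5.29 × 10^-11 / 10 = 5.29 × 10^-12 m

5.29 × 10^-12 m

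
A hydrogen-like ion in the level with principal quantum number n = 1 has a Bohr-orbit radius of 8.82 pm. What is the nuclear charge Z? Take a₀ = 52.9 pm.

r_n = n²a₀/Z ⇒ Z = n²a₀/r = 1² × 52.9 / 8.82 ≈ 6.00
Z = 6

6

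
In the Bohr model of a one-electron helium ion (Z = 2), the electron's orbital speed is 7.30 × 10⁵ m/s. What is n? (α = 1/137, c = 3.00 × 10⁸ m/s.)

6

v_n = Zαc/n ⇒ n = Zαc/v = 2 × 0.00730 × 3.00 × 10⁸ / 7.30 × 10⁵ ≈ 6.00
n = 6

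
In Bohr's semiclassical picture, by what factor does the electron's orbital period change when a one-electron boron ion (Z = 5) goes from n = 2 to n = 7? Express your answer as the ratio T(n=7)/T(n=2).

T ∝ Z^-2 · n^3; with Z fixed, T ∝ n^3.
T(n=7)/T(n=2) = (7/2)^3 = 343/8

343/8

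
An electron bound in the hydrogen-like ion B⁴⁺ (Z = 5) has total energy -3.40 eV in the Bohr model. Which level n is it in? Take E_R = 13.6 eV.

E_n = −E_R Z²/n² ⇒ n² = E_R Z²/(−E_n) = 13.6 × 5² / 3.40 ≈ 100.00
n = 10

10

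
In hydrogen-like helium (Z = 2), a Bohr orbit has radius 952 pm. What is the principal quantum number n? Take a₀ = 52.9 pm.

r_n = n²a₀/Z ⇒ n² = rZ/a₀ = 952 × 2 / 52.9 ≈ 35.99
n = 6

6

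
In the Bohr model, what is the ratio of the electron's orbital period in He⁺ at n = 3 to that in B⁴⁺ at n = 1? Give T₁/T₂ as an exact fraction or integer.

675/4

T ∝ Z^-2 · n^3
T₁/T₂ = (2/5)^-2 · (3/1)^3 = 675/4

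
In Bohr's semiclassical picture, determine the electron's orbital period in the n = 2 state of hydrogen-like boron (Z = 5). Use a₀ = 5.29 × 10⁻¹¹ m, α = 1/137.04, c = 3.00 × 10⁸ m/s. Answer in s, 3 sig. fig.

r = n²a₀/Z = 2²·5.29 × 10⁻¹¹/5 = 4.23 × 10⁻¹¹ m
v = Zαc/n = 5·0.00730·3.00 × 10⁸/2 = 5.47 × 10⁶ m/s
T = 2πr/v = 4.86 × 10⁻¹⁷ s

4.86 × 10⁻¹⁷ s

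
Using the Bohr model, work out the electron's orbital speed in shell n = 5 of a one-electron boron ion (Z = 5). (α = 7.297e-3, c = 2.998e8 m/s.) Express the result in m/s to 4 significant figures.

2.188e6 m/s

v_n = Zαc/n = 5 × 0.007297 × 2.998e8 / 5
    = 2.188e6 m/s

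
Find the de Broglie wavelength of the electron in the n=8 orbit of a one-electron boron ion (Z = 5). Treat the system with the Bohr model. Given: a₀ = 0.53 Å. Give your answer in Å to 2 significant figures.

5.3 Å

The Bohr quantisation condition is nλ = 2πr_n.
r_n = n²a₀/Z = 6.8 Å
λ = 2πr_n/n = 2π·6.8/8 = 5.3 Å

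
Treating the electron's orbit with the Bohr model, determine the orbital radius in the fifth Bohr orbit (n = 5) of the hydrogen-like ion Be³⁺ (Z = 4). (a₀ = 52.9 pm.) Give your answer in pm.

331 pm

r_n = n²a₀/Z = 5² × 52.9 / 4
    = 25 × 52.9 / 4 = 331 pm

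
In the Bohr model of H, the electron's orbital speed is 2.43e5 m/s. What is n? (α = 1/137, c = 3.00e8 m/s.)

9

v_n = Zαc/n ⇒ n = Zαc/v = 1 × 0.00730 × 3.00e8 / 2.43e5 ≈ 9.01
n = 9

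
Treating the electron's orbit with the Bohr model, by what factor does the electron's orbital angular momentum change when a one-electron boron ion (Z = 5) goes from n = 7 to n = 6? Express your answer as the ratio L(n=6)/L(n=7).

L = nℏ depends only on n, so L ∝ n.
L(n=6)/L(n=7) = (6/7)^1 = 6/7

6/7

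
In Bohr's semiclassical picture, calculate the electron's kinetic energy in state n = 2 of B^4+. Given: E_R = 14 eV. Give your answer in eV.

For a Coulomb orbit the virial theorem gives K = −E_n.
E_n = −E_R·Z²/n², so K = E_R·Z²/n² = 14 × 5²/2² = 88 eV

88 eV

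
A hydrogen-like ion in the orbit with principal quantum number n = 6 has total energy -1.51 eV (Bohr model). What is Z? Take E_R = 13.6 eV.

2

E_n = −E_R Z²/n² ⇒ Z² = −E_n n²/E_R = 1.51 × 6² / 13.6 ≈ 4.00
Z = 2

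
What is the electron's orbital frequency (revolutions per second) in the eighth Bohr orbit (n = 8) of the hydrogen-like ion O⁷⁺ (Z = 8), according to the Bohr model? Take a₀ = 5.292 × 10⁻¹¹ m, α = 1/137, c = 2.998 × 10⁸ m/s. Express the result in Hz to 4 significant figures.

r = n²a₀/Z = 4.234 × 10⁻¹⁰ m, v = Zαc/n = 2.188 × 10⁶ m/s
f = v/(2πr) = 8.227 × 10¹⁴ Hz

8.227 × 10¹⁴ Hz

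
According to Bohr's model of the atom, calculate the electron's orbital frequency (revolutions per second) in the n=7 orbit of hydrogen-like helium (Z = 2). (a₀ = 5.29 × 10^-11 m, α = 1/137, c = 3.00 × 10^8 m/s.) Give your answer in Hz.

r = n²a₀/Z = 1.30 × 10^-9 m, v = Zαc/n = 6.26 × 10^5 m/s
f = v/(2πr) = 7.68 × 10^13 Hz

7.68 × 10^13 Hz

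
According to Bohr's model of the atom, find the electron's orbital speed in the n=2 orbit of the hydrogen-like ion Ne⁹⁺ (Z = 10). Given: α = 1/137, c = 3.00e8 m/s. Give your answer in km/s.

v_n = Zαc/n = 10 × 0.00730 × 3.00e8 / 2
    = 1.09e4 km/s

1.09e4 km/s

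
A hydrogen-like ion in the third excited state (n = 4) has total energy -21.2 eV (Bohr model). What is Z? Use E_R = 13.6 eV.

E_n = −E_R Z²/n² ⇒ Z² = −E_n n²/E_R = 21.2 × 4² / 13.6 ≈ 24.94
Z = 5

5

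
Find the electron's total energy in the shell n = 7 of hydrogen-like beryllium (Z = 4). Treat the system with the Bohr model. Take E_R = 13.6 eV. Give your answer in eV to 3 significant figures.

-4.44 eV

E_n = −E_R·Z²/n² = −13.6 × 4²/7² = -4.44 eV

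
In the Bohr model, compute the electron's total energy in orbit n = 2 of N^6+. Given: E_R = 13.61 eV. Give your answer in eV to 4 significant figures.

E_n = −E_R·Z²/n² = −13.61 × 7²/2² = -166.7 eV

-166.7 eV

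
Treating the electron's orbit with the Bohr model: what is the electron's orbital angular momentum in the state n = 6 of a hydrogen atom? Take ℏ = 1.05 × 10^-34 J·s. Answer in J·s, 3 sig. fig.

L_n = nℏ = 6 × 1.05 × 10^-34 = 6.30 × 10^-34 J·s

6.30 × 10^-34 J·s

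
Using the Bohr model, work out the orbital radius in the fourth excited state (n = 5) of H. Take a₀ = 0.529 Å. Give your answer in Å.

r_n = n²a₀/Z = 5² × 0.529 / 1
    = 25 × 0.529 / 1 = 13.2 Å

13.2 Å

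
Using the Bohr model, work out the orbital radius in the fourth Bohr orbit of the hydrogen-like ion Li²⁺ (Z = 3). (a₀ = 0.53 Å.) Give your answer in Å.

2.8 Å

r_n = n²a₀/Z = 4² × 0.53 / 3
    = 16 × 0.53 / 3 = 2.8 Å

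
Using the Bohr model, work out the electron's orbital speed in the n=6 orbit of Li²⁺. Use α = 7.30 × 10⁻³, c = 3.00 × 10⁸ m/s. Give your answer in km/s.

1100 km/s

v_n = Zαc/n = 3 × 0.00730 × 3.00 × 10⁸ / 6
    = 1100 km/s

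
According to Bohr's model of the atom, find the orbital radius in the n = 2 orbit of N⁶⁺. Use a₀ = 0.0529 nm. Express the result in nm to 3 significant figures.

r_n = n²a₀/Z = 2² × 0.0529 / 7
    = 4 × 0.0529 / 7 = 0.0302 nm

0.0302 nm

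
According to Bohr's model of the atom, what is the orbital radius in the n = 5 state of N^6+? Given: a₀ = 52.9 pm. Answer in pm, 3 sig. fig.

r_n = n²a₀/Z = 5² × 52.9 / 7
    = 25 × 52.9 / 7 = 189 pm

189 pm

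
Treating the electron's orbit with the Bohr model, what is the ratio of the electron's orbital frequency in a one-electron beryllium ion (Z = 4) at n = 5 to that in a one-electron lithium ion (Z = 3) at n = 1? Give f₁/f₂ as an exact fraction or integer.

f ∝ Z^2 · n^-3
f₁/f₂ = (4/3)^2 · (5/1)^-3 = 16/1125

16/1125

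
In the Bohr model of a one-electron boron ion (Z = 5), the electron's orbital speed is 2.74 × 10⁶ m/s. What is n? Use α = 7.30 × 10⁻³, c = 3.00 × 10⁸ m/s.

4

v_n = Zαc/n ⇒ n = Zαc/v = 5 × 0.00730 × 3.00 × 10⁸ / 2.74 × 10⁶ ≈ 4.00
n = 4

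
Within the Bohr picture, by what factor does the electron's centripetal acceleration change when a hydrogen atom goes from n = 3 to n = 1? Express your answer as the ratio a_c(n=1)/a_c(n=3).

81

a_c ∝ Z^3 · n^-4; with Z fixed, a_c ∝ n^-4.
a_c(n=1)/a_c(n=3) = (1/3)^-4 = 81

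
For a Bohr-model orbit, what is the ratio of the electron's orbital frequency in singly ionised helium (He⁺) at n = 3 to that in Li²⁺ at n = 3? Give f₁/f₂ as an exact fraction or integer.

f ∝ Z^2 · n^-3
f₁/f₂ = (2/3)^2 · (3/3)^-3 = 4/9

4/9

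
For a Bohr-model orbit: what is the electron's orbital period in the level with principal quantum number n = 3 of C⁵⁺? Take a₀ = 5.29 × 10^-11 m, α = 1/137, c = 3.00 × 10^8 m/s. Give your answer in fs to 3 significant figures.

0.114 fs

r = n²a₀/Z = 3²·5.29 × 10^-11/6 = 7.94 × 10^-11 m
v = Zαc/n = 6·0.00730·3.00 × 10^8/3 = 4.38 × 10^6 m/s
T = 2πr/v = 1.14 × 10^-16 s = 0.114 fs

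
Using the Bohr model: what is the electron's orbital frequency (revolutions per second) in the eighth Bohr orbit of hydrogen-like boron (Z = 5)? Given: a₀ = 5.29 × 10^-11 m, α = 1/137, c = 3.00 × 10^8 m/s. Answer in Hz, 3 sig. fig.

3.22 × 10^14 Hz

r = n²a₀/Z = 6.77 × 10^-10 m, v = Zαc/n = 1.37 × 10^6 m/s
f = v/(2πr) = 3.22 × 10^14 Hz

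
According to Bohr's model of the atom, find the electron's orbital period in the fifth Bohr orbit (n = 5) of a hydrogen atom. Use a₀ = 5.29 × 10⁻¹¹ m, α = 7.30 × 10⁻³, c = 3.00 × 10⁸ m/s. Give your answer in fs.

19.0 fs

r = n²a₀/Z = 5²·5.29 × 10⁻¹¹/1 = 1.32 × 10⁻⁹ m
v = Zαc/n = 1·0.00730·3.00 × 10⁸/5 = 4.38 × 10⁵ m/s
T = 2πr/v = 1.90 × 10⁻¹⁴ s = 19.0 fs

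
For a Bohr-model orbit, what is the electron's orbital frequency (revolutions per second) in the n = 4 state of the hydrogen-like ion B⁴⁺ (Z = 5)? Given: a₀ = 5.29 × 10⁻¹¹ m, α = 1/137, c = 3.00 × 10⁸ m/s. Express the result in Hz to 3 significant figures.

r = n²a₀/Z = 1.69 × 10⁻¹⁰ m, v = Zαc/n = 2.74 × 10⁶ m/s
f = v/(2πr) = 2.57 × 10¹⁵ Hz

2.57 × 10¹⁵ Hz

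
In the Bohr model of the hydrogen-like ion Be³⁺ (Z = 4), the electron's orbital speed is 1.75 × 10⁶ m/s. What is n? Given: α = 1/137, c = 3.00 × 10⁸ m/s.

5

v_n = Zαc/n ⇒ n = Zαc/v = 4 × 0.00730 × 3.00 × 10⁸ / 1.75 × 10⁶ ≈ 5.01
n = 5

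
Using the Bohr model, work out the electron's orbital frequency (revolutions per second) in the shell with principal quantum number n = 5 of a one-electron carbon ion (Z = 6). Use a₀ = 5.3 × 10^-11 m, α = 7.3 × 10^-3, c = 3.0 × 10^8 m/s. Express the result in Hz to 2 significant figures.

r = n²a₀/Z = 2.2 × 10^-10 m, v = Zαc/n = 2.6 × 10^6 m/s
f = v/(2πr) = 1.9 × 10^15 Hz

1.9 × 10^15 Hz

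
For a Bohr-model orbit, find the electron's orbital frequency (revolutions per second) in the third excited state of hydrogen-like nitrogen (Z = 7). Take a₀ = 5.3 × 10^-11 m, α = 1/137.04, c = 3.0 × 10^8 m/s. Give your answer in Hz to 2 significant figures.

5.0 × 10^15 Hz

r = n²a₀/Z = 1.2 × 10^-10 m, v = Zαc/n = 3.8 × 10^6 m/s
f = v/(2πr) = 5.0 × 10^15 Hz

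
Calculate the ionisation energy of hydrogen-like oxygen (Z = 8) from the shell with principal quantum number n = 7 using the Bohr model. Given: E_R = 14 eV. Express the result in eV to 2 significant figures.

18 eV

E_n = −E_R·Z²/n² = −14 × 8²/7² eV = -18 eV
Ionisation energy = −E_n = 18 eV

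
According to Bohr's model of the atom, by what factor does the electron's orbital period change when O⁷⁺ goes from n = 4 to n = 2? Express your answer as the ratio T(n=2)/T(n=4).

T ∝ Z^-2 · n^3; with Z fixed, T ∝ n^3.
T(n=2)/T(n=4) = (2/4)^3 = 1/8

1/8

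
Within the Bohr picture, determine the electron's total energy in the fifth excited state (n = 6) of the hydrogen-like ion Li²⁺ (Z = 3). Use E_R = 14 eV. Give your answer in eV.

-3.5 eV

E_n = −E_R·Z²/n² = −14 × 3²/6² = -3.5 eV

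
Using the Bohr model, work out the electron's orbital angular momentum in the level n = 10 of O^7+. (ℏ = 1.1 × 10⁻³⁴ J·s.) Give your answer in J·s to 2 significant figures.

1.1 × 10⁻³³ J·s

L_n = nℏ = 10 × 1.1 × 10⁻³⁴ = 1.1 × 10⁻³³ J·s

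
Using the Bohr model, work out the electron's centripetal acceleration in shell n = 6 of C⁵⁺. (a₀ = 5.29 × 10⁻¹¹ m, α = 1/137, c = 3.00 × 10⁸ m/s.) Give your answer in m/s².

r = n²a₀/Z = 3.17 × 10⁻¹⁰ m, v = Zαc/n = 2.19 × 10⁶ m/s
a = v²/r = (2.19 × 10⁶)² / 3.17 × 10⁻¹⁰ = 1.51 × 10²² m/s²

1.51 × 10²² m/s²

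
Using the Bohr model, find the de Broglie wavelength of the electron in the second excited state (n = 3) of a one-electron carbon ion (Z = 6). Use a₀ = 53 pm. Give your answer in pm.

The Bohr quantisation condition is nλ = 2πr_n.
r_n = n²a₀/Z = 80 pm
λ = 2πr_n/n = 2π·80/3 = 170 pm

170 pm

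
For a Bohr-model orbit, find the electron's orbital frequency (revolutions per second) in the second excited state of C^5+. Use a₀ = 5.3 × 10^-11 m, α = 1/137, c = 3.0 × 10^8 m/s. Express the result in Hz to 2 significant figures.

r = n²a₀/Z = 8.0 × 10^-11 m, v = Zαc/n = 4.4 × 10^6 m/s
f = v/(2πr) = 8.8 × 10^15 Hz

8.8 × 10^15 Hz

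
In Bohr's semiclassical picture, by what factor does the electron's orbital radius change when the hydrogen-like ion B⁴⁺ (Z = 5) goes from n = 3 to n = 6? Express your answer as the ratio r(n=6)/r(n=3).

r ∝ Z^-1 · n^2; with Z fixed, r ∝ n^2.
r(n=6)/r(n=3) = (6/3)^2 = 4

4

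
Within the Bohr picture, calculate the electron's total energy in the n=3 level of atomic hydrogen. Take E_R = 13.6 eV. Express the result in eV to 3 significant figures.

-1.51 eV

E_n = −E_R·Z²/n² = −13.6 × 1²/3² = -1.51 eV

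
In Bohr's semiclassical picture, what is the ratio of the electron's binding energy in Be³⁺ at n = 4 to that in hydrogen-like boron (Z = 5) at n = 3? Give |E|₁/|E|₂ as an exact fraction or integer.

9/25

|E| ∝ Z^2 · n^-2
|E|₁/|E|₂ = (4/5)^2 · (4/3)^-2 = 9/25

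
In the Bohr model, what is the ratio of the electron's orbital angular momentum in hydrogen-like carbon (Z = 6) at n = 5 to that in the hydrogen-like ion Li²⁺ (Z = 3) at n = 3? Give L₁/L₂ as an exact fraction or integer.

L = nℏ is independent of Z.
L₁/L₂ = n₁/n₂ = 5/3 = 5/3

5/3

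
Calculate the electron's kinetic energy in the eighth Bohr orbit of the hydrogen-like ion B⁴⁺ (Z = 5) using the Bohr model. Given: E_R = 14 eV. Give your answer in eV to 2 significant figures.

5.5 eV

For a Coulomb orbit the virial theorem gives K = −E_n.
E_n = −E_R·Z²/n², so K = E_R·Z²/n² = 14 × 5²/8² = 5.5 eV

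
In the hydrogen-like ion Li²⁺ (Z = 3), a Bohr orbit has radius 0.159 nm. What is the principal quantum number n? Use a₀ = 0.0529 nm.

3

r_n = n²a₀/Z ⇒ n² = rZ/a₀ = 0.159 × 3 / 0.0529 ≈ 9.02
n = 3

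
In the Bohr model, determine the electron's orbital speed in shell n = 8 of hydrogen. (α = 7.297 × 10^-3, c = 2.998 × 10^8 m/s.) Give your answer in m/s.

v_n = Zαc/n = 1 × 0.007297 × 2.998 × 10^8 / 8
    = 2.735 × 10^5 m/s

2.735 × 10^5 m/s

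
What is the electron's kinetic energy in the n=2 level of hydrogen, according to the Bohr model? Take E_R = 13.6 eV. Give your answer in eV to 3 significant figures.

3.40 eV

For a Coulomb orbit the virial theorem gives K = −E_n.
E_n = −E_R·Z²/n², so K = E_R·Z²/n² = 13.6 × 1²/2² = 3.40 eV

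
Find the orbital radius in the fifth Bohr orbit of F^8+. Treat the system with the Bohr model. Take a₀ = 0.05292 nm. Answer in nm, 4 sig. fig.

0.1470 nm

r_n = n²a₀/Z = 5² × 0.05292 / 9
    = 25 × 0.05292 / 9 = 0.1470 nm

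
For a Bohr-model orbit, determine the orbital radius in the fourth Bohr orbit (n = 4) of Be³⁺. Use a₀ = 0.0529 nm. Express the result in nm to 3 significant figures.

0.212 nm

r_n = n²a₀/Z = 4² × 0.0529 / 4
    = 16 × 0.0529 / 4 = 0.212 nm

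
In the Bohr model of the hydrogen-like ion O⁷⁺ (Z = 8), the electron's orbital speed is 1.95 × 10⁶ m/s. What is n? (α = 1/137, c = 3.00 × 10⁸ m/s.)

v_n = Zαc/n ⇒ n = Zαc/v = 8 × 0.00730 × 3.00 × 10⁸ / 1.95 × 10⁶ ≈ 8.98
n = 9

9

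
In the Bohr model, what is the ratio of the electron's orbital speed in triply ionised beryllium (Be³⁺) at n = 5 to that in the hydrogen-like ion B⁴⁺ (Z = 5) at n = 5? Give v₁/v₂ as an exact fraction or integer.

4/5

v ∝ Z^1 · n^-1
v₁/v₂ = (4/5)^1 · (5/5)^-1 = 4/5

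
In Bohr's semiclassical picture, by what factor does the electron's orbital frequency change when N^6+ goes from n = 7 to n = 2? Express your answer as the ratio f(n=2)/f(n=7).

343/8

f ∝ Z^2 · n^-3; with Z fixed, f ∝ n^-3.
f(n=2)/f(n=7) = (2/7)^-3 = 343/8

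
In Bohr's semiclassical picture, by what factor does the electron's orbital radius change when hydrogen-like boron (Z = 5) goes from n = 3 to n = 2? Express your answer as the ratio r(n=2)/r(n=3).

4/9

r ∝ Z^-1 · n^2; with Z fixed, r ∝ n^2.
r(n=2)/r(n=3) = (2/3)^2 = 4/9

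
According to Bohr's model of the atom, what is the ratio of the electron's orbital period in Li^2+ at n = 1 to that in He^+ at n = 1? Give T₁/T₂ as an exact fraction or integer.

T ∝ Z^-2 · n^3
T₁/T₂ = (3/2)^-2 · (1/1)^3 = 4/9

4/9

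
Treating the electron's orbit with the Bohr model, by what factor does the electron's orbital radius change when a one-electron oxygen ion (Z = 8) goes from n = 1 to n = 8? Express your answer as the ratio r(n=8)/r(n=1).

r ∝ Z^-1 · n^2; with Z fixed, r ∝ n^2.
r(n=8)/r(n=1) = (8/1)^2 = 64

64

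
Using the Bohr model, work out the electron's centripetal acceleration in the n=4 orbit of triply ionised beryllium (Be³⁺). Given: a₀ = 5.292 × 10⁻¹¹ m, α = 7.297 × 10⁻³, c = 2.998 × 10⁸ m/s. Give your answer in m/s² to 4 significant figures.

r = n²a₀/Z = 2.117 × 10⁻¹⁰ m, v = Zαc/n = 2.188 × 10⁶ m/s
a = v²/r = (2.188 × 10⁶)² / 2.117 × 10⁻¹⁰ = 2.261 × 10²² m/s²

2.261 × 10²² m/s²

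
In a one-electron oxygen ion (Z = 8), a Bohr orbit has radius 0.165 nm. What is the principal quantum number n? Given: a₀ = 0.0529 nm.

r_n = n²a₀/Z ⇒ n² = rZ/a₀ = 0.165 × 8 / 0.0529 ≈ 24.95
n = 5

5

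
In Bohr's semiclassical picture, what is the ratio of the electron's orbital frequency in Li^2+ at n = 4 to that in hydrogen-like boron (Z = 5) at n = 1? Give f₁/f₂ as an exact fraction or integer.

f ∝ Z^2 · n^-3
f₁/f₂ = (3/5)^2 · (4/1)^-3 = 9/1600

9/1600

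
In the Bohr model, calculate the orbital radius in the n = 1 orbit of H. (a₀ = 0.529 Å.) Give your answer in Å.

0.529 Å

r_n = n²a₀/Z = 1² × 0.529 / 1
    = 1 × 0.529 / 1 = 0.529 Å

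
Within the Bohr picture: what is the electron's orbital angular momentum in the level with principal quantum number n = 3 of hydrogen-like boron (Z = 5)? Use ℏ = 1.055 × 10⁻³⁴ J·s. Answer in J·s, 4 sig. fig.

3.165 × 10⁻³⁴ J·s

L_n = nℏ = 3 × 1.055 × 10⁻³⁴ = 3.165 × 10⁻³⁴ J·s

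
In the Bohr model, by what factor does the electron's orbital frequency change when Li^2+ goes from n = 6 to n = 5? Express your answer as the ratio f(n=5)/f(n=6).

f ∝ Z^2 · n^-3; with Z fixed, f ∝ n^-3.
f(n=5)/f(n=6) = (5/6)^-3 = 216/125

216/125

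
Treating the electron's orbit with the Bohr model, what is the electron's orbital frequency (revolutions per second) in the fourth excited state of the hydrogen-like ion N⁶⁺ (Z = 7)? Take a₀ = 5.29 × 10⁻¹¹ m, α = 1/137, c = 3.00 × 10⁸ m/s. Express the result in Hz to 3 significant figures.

2.58 × 10¹⁵ Hz

r = n²a₀/Z = 1.89 × 10⁻¹⁰ m, v = Zαc/n = 3.07 × 10⁶ m/s
f = v/(2πr) = 2.58 × 10¹⁵ Hz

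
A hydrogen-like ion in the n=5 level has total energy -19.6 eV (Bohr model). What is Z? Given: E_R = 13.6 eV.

E_n = −E_R Z²/n² ⇒ Z² = −E_n n²/E_R = 19.6 × 5² / 13.6 ≈ 36.03
Z = 6

6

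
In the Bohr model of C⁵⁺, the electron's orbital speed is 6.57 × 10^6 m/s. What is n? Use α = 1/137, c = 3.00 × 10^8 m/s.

2

v_n = Zαc/n ⇒ n = Zαc/v = 6 × 0.00730 × 3.00 × 10^8 / 6.57 × 10^6 ≈ 2.00
n = 2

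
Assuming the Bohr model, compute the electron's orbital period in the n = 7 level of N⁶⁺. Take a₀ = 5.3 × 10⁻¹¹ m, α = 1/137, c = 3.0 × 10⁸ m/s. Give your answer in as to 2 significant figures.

1100 as

r = n²a₀/Z = 7²·5.3 × 10⁻¹¹/7 = 3.7 × 10⁻¹⁰ m
v = Zαc/n = 7·0.0073·3.0 × 10⁸/7 = 2.2 × 10⁶ m/s
T = 2πr/v = 1.1 × 10⁻¹⁵ s = 1100 as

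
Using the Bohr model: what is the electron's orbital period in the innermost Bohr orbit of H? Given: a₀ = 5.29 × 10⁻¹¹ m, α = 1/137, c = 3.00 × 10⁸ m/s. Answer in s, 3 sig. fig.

r = n²a₀/Z = 1²·5.29 × 10⁻¹¹/1 = 5.29 × 10⁻¹¹ m
v = Zαc/n = 1·0.00730·3.00 × 10⁸/1 = 2.19 × 10⁶ m/s
T = 2πr/v = 1.52 × 10⁻¹⁶ s

1.52 × 10⁻¹⁶ s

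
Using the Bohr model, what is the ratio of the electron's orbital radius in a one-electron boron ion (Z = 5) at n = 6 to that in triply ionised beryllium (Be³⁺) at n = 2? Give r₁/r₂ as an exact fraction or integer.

r ∝ Z^-1 · n^2
r₁/r₂ = (5/4)^-1 · (6/2)^2 = 36/5

36/5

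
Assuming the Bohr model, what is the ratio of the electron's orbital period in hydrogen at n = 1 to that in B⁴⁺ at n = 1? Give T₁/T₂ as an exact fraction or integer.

25

T ∝ Z^-2 · n^3
T₁/T₂ = (1/5)^-2 · (1/1)^3 = 25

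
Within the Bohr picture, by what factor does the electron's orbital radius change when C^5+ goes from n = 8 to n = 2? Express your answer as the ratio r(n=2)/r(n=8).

1/16

r ∝ Z^-1 · n^2; with Z fixed, r ∝ n^2.
r(n=2)/r(n=8) = (2/8)^2 = 1/16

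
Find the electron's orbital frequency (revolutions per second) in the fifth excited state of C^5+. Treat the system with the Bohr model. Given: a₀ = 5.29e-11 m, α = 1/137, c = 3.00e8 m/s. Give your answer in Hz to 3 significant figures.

1.10e15 Hz

r = n²a₀/Z = 3.17e-10 m, v = Zαc/n = 2.19e6 m/s
f = v/(2πr) = 1.10e15 Hz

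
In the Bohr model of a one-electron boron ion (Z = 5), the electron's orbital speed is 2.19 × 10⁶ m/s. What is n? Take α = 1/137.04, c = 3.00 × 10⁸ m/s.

5

v_n = Zαc/n ⇒ n = Zαc/v = 5 × 0.00730 × 3.00 × 10⁸ / 2.19 × 10⁶ ≈ 5.00
n = 5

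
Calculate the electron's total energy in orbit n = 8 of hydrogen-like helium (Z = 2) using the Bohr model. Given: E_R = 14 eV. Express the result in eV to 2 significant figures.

E_n = −E_R·Z²/n² = −14 × 2²/8² = -0.88 eV

-0.88 eV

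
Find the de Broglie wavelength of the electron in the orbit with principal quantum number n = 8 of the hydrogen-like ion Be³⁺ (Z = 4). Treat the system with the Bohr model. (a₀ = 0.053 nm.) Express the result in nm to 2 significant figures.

The Bohr quantisation condition is nλ = 2πr_n.
r_n = n²a₀/Z = 0.85 nm
λ = 2πr_n/n = 2π·0.85/8 = 0.67 nm

0.67 nm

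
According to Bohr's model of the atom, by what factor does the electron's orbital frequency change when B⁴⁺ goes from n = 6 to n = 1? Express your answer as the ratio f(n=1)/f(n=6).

f ∝ Z^2 · n^-3; with Z fixed, f ∝ n^-3.
f(n=1)/f(n=6) = (1/6)^-3 = 216

216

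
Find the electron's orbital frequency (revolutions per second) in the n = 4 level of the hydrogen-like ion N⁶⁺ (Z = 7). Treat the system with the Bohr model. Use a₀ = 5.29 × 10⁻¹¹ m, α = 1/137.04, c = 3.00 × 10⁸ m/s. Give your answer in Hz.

5.04 × 10¹⁵ Hz

r = n²a₀/Z = 1.21 × 10⁻¹⁰ m, v = Zαc/n = 3.83 × 10⁶ m/s
f = v/(2πr) = 5.04 × 10¹⁵ Hz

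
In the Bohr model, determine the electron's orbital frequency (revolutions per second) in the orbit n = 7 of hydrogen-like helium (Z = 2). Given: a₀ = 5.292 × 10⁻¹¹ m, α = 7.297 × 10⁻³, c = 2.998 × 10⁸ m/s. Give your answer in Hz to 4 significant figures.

7.673 × 10¹³ Hz

r = n²a₀/Z = 1.297 × 10⁻⁹ m, v = Zαc/n = 6.250 × 10⁵ m/s
f = v/(2πr) = 7.673 × 10¹³ Hz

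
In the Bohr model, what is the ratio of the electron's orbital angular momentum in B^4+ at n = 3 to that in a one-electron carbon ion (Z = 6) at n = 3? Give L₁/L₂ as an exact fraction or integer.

1

L = nℏ is independent of Z.
L₁/L₂ = n₁/n₂ = 3/3 = 1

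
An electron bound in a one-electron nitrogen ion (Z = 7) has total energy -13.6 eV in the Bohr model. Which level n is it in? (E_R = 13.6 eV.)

7

E_n = −E_R Z²/n² ⇒ n² = E_R Z²/(−E_n) = 13.6 × 7² / 13.6 ≈ 49.00
n = 7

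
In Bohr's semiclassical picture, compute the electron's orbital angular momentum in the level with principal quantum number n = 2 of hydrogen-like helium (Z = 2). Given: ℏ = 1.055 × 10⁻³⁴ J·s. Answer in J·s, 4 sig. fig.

2.110 × 10⁻³⁴ J·s

L_n = nℏ = 2 × 1.055 × 10⁻³⁴ = 2.110 × 10⁻³⁴ J·s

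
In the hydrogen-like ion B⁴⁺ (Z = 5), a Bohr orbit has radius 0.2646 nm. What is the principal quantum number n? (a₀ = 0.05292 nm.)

5

r_n = n²a₀/Z ⇒ n² = rZ/a₀ = 0.2646 × 5 / 0.05292 ≈ 25.00
n = 5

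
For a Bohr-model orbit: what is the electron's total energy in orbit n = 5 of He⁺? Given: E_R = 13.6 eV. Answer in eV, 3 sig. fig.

-2.18 eV

E_n = −E_R·Z²/n² = −13.6 × 2²/5² = -2.18 eV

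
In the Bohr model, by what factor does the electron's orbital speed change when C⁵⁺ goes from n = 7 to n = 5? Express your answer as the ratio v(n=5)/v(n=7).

v ∝ Z^1 · n^-1; with Z fixed, v ∝ n^-1.
v(n=5)/v(n=7) = (5/7)^-1 = 7/5

7/5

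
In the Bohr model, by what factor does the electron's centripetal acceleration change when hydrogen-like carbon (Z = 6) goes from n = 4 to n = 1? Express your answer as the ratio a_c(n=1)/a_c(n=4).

a_c ∝ Z^3 · n^-4; with Z fixed, a_c ∝ n^-4.
a_c(n=1)/a_c(n=4) = (1/4)^-4 = 256

256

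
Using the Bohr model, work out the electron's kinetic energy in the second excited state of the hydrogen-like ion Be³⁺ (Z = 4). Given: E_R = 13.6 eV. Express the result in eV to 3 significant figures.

24.2 eV

For a Coulomb orbit the virial theorem gives K = −E_n.
E_n = −E_R·Z²/n², so K = E_R·Z²/n² = 13.6 × 4²/3² = 24.2 eV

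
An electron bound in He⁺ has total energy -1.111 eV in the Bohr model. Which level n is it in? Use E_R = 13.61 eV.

E_n = −E_R Z²/n² ⇒ n² = E_R Z²/(−E_n) = 13.61 × 2² / 1.111 ≈ 49.00
n = 7

7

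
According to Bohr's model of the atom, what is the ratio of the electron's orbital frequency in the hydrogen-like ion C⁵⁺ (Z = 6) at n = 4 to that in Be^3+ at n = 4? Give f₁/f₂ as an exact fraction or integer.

9/4

f ∝ Z^2 · n^-3
f₁/f₂ = (6/4)^2 · (4/4)^-3 = 9/4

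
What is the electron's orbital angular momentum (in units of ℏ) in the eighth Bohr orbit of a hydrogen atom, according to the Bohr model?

L_n = nℏ, so L/ℏ = n = 8.

8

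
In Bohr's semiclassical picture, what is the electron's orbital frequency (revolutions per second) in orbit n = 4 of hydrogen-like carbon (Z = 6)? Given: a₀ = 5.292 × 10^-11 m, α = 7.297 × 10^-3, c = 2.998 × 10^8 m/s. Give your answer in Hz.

3.701 × 10^15 Hz

r = n²a₀/Z = 1.411 × 10^-10 m, v = Zαc/n = 3.281 × 10^6 m/s
f = v/(2πr) = 3.701 × 10^15 Hz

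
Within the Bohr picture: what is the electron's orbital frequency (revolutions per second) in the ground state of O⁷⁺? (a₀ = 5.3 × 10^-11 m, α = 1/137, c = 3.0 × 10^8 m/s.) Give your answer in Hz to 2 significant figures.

4.2 × 10^17 Hz

r = n²a₀/Z = 6.6 × 10^-12 m, v = Zαc/n = 1.8 × 10^7 m/s
f = v/(2πr) = 4.2 × 10^17 Hz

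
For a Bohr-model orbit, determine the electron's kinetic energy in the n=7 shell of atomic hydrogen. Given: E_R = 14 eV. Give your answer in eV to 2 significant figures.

For a Coulomb orbit the virial theorem gives K = −E_n.
E_n = −E_R·Z²/n², so K = E_R·Z²/n² = 14 × 1²/7² = 0.29 eV

0.29 eV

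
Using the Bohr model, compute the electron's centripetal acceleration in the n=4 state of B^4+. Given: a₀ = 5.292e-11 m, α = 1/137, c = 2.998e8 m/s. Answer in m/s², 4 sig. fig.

r = n²a₀/Z = 1.693e-10 m, v = Zαc/n = 2.735e6 m/s
a = v²/r = (2.735e6)² / 1.693e-10 = 4.418e22 m/s²

4.418e22 m/s²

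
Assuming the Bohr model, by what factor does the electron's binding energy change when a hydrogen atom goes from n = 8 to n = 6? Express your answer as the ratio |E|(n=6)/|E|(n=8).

|E| ∝ Z^2 · n^-2; with Z fixed, |E| ∝ n^-2.
|E|(n=6)/|E|(n=8) = (6/8)^-2 = 16/9

16/9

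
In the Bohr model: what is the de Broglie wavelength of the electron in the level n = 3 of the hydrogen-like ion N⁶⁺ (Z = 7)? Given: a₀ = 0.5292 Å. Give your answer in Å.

1.425 Å

The Bohr quantisation condition is nλ = 2πr_n.
r_n = n²a₀/Z = 0.6804 Å
λ = 2πr_n/n = 2π·0.6804/3 = 1.425 Å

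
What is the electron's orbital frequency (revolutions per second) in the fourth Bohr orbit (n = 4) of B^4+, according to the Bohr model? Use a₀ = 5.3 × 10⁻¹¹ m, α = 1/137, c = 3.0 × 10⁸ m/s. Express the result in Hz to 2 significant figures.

r = n²a₀/Z = 1.7 × 10⁻¹⁰ m, v = Zαc/n = 2.7 × 10⁶ m/s
f = v/(2πr) = 2.6 × 10¹⁵ Hz

2.6 × 10¹⁵ Hz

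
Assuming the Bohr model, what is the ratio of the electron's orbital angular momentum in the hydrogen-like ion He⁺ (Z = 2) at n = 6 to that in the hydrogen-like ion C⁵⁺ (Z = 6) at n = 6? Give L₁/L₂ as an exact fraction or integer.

1

L = nℏ is independent of Z.
L₁/L₂ = n₁/n₂ = 6/6 = 1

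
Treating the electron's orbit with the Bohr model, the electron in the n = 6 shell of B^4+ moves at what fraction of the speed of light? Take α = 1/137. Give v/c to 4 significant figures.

v_n = Zαc/n, so v/c = Zα/n = 5 × 0.007299 / 6 = 0.006083

0.006083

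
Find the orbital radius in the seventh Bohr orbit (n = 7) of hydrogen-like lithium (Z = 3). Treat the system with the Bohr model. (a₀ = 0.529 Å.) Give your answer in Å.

r_n = n²a₀/Z = 7² × 0.529 / 3
    = 49 × 0.529 / 3 = 8.64 Å

8.64 Å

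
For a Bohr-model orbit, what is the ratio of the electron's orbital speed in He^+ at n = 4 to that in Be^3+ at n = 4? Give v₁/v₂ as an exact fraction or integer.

v ∝ Z^1 · n^-1
v₁/v₂ = (2/4)^1 · (4/4)^-1 = 1/2

1/2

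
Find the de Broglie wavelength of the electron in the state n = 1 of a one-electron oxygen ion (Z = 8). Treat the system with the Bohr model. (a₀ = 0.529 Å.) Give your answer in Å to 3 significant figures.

0.415 Å

The Bohr quantisation condition is nλ = 2πr_n.
r_n = n²a₀/Z = 0.0661 Å
λ = 2πr_n/n = 2π·0.0661/1 = 0.415 Å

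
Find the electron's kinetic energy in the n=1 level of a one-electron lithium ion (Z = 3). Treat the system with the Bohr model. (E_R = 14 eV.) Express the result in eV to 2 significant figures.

130 eV

For a Coulomb orbit the virial theorem gives K = −E_n.
E_n = −E_R·Z²/n², so K = E_R·Z²/n² = 14 × 3²/1² = 130 eV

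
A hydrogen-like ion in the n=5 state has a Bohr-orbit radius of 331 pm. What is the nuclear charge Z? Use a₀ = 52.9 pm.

4

r_n = n²a₀/Z ⇒ Z = n²a₀/r = 5² × 52.9 / 331 ≈ 4.00
Z = 4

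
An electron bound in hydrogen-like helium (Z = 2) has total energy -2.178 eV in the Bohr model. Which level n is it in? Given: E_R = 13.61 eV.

5

E_n = −E_R Z²/n² ⇒ n² = E_R Z²/(−E_n) = 13.61 × 2² / 2.178 ≈ 25.00
n = 5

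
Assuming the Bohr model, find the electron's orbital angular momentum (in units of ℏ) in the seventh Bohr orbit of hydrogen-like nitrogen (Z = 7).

7

L_n = nℏ, so L/ℏ = n = 7.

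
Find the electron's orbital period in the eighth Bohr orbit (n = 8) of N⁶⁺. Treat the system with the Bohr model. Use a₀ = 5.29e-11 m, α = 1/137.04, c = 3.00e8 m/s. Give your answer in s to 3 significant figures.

1.59e-15 s

r = n²a₀/Z = 8²·5.29e-11/7 = 4.84e-10 m
v = Zαc/n = 7·0.00730·3.00e8/8 = 1.92e6 m/s
T = 2πr/v = 1.59e-15 s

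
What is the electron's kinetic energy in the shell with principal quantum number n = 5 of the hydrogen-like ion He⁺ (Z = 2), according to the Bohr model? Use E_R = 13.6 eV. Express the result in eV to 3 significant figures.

For a Coulomb orbit the virial theorem gives K = −E_n.
E_n = −E_R·Z²/n², so K = E_R·Z²/n² = 13.6 × 2²/5² = 2.18 eV

2.18 eV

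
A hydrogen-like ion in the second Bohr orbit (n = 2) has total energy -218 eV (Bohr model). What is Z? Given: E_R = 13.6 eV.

E_n = −E_R Z²/n² ⇒ Z² = −E_n n²/E_R = 218 × 2² / 13.6 ≈ 64.12
Z = 8

8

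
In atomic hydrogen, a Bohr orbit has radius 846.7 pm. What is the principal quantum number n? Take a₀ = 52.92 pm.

4

r_n = n²a₀/Z ⇒ n² = rZ/a₀ = 846.7 × 1 / 52.92 ≈ 16.00
n = 4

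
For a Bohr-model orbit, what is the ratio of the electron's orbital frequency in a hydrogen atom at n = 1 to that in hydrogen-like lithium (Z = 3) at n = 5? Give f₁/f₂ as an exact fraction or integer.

125/9

f ∝ Z^2 · n^-3
f₁/f₂ = (1/3)^2 · (1/5)^-3 = 125/9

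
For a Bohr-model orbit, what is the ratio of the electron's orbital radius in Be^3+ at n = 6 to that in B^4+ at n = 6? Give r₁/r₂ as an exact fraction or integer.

5/4

r ∝ Z^-1 · n^2
r₁/r₂ = (4/5)^-1 · (6/6)^2 = 5/4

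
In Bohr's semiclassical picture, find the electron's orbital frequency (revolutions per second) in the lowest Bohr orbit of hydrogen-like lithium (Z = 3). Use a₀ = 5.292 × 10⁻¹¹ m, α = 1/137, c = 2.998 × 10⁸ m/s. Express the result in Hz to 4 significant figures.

r = n²a₀/Z = 1.764 × 10⁻¹¹ m, v = Zαc/n = 6.565 × 10⁶ m/s
f = v/(2πr) = 5.923 × 10¹⁶ Hz

5.923 × 10¹⁶ Hz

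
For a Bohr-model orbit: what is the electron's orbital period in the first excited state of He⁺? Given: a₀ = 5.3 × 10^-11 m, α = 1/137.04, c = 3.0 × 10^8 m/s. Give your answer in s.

r = n²a₀/Z = 2²·5.3 × 10^-11/2 = 1.1 × 10^-10 m
v = Zαc/n = 2·0.0073·3.0 × 10^8/2 = 2.2 × 10^6 m/s
T = 2πr/v = 3.0 × 10^-16 s

3.0 × 10^-16 s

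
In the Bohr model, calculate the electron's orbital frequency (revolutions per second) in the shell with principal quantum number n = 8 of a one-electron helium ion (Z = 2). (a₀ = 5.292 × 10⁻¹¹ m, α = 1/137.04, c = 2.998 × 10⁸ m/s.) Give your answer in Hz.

r = n²a₀/Z = 1.693 × 10⁻⁹ m, v = Zαc/n = 5.469 × 10⁵ m/s
f = v/(2πr) = 5.140 × 10¹³ Hz

5.140 × 10¹³ Hz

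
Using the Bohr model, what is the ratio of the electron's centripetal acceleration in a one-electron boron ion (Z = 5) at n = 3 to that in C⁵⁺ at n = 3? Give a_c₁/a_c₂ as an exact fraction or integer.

125/216

a_c ∝ Z^3 · n^-4
a_c₁/a_c₂ = (5/6)^3 · (3/3)^-4 = 125/216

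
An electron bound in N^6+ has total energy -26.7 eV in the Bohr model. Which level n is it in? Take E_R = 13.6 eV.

E_n = −E_R Z²/n² ⇒ n² = E_R Z²/(−E_n) = 13.6 × 7² / 26.7 ≈ 24.96
n = 5

5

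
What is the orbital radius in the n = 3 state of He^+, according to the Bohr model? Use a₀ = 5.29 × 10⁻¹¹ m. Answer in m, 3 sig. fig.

r_n = n²a₀/Z = 3² × 5.29 × 10⁻¹¹ / 2
    = 9 × 5.29 × 10⁻¹¹ / 2 = 2.38 × 10⁻¹⁰ m

2.38 × 10⁻¹⁰ m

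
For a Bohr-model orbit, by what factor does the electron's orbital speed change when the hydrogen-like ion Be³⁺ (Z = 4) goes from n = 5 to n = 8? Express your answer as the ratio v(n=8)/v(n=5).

5/8

v ∝ Z^1 · n^-1; with Z fixed, v ∝ n^-1.
v(n=8)/v(n=5) = (8/5)^-1 = 5/8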